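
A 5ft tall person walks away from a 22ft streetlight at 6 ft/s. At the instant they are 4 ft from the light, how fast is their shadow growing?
30/17 ft/s

By similar triangles: 22/(x+s) = 5/s
Solving: s = 5x/17
ds/dt = 5/17 · dx/dt = 5/17 · 6 = 30/17 ft/s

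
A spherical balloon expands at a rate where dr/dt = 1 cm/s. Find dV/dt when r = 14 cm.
784π cm³/s

V = (4/3)πr³
dV/dt = dV/dr · dr/dt = 4πr² · 1
At r = 14: dV/dt = 784π cm³/s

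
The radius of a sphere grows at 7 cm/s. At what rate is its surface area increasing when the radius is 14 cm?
784π cm²/s

S = 4πr²
dS/dt = dS/dr · dr/dt = 8πr · 7
At r = 14: dS/dt = 784π cm²/s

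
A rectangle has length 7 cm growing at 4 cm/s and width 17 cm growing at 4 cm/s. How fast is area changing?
96 cm²/s

A = lw
dA/dt = w·dl/dt + l·dw/dt = 17·4 + 7·4 = 96 cm²/s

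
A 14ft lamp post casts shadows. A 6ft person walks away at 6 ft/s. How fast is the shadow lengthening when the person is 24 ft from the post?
9/2 ft/s

By similar triangles: 14/(x+s) = 6/s
Solving: s = 6x/8
ds/dt = 6/8 · dx/dt = 3/4 · 6 = 9/2 ft/s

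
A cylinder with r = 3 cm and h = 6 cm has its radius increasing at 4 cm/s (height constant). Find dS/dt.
96π cm²/s

S = 2πrh + 2πr² (lateral + bases)
dS/dt = (2πh + 4πr)·dr/dt = (2π·6 + 4π·3)·4
= 96π cm²/s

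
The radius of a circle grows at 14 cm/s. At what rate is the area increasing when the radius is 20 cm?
560π cm²/s

A = πr²
dA/dt = 2πr · dr/dt = 2π(20)(14) = 560π cm²/s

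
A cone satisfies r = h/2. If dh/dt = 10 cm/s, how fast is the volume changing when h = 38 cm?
3610π cm³/s

V = (1/3)π(h/2)²h = πh³/12
dV/dt = πh²/4 · 10
At h = 38: dV/dt = 3610π cm³/s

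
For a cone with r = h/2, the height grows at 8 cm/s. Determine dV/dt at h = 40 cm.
3200π cm³/s

V = (1/3)π(h/2)²h = πh³/12
dV/dt = πh²/4 · 8
At h = 40: dV/dt = 3200π cm³/s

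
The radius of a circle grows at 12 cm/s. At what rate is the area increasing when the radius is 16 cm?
384π cm²/s

A = πr²
dA/dt = 2πr · dr/dt = 2π(16)(12) = 384π cm²/s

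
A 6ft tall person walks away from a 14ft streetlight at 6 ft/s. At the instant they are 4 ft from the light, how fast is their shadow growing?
9/2 ft/s

By similar triangles: 14/(x+s) = 6/s
Solving: s = 6x/8
ds/dt = 6/8 · dx/dt = 3/4 · 6 = 9/2 ft/s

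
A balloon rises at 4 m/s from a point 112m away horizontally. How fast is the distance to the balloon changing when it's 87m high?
348√20113/20113 ≈ 2.454 m/s

z² = 112² + y²
z = √(112² + 87²) = √20113
dz/dt = y/z · dy/dt = 87/√20113 · 4 = 348√20113/20113 ≈ 2.454 m/s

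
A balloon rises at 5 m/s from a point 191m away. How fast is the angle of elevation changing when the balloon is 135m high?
0.017457 rad/s

tan(θ) = y/191
sec²(θ) · dθ/dt = (1/191) · dy/dt
dθ/dt = cos²(θ)/191 · 5 = 191/(191² + 135²) · 5
dθ/dt = 0.017457 rad/s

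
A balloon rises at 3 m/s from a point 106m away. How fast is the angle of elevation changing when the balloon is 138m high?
0.010502 rad/s

tan(θ) = y/106
sec²(θ) · dθ/dt = (1/106) · dy/dt
dθ/dt = cos²(θ)/106 · 3 = 106/(106² + 138²) · 3
dθ/dt = 0.010502 rad/s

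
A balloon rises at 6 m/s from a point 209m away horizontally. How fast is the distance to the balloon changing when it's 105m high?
315√54706/27353 ≈ 2.694 m/s

z² = 209² + y²
z = √(209² + 105²) = √54706
dz/dt = y/z · dy/dt = 105/√54706 · 6 = 315√54706/27353 ≈ 2.694 m/s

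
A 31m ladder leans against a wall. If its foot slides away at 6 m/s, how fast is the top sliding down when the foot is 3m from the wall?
9√238/238 ≈ 0.5834 m/s

x² + y² = 31²
2x·dx/dt + 2y·dy/dt = 0
dy/dt = -x/y · dx/dt = -3/(2√238) · 6 = -9√238/238 m/s
The top is descending at 9√238/238 ≈ 0.5834 m/s.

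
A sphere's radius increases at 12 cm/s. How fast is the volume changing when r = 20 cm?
19200π cm³/s

V = (4/3)πr³
dV/dt = dV/dr · dr/dt = 4πr² · 12
At r = 20: dV/dt = 19200π cm³/s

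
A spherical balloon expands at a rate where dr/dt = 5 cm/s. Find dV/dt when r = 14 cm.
3920π cm³/s

V = (4/3)πr³
dV/dt = dV/dr · dr/dt = 4πr² · 5
At r = 14: dV/dt = 3920π cm³/s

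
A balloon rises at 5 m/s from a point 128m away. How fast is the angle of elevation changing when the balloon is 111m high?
0.022296 rad/s

tan(θ) = y/128
sec²(θ) · dθ/dt = (1/128) · dy/dt
dθ/dt = cos²(θ)/128 · 5 = 128/(128² + 111²) · 5
dθ/dt = 0.022296 rad/s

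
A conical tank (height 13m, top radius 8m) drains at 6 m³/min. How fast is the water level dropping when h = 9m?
169/(864π) ≈ 0.06226 m/min

r/h = 8/13, so r = (8/13)h
V = (1/3)πr²h = (1/3)π((8/13)h)²h = (64/507)πh³
dV/dh = (64/169)πh²
dh/dt = (dV/dt)/(dV/dh) = -6/((64/169)π·9²) = -169/(864π) m/min
The level is dropping at 169/(864π) ≈ 0.06226 m/min.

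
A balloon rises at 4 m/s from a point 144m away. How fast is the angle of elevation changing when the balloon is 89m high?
0.0201 rad/s

tan(θ) = y/144
sec²(θ) · dθ/dt = (1/144) · dy/dt
dθ/dt = cos²(θ)/144 · 4 = 144/(144² + 89²) · 4
dθ/dt = 0.0201 rad/s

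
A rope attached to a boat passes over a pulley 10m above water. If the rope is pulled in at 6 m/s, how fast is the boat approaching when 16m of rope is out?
16√39/13 ≈ 7.686 m/s

rope² = x² + 10²
x = √(16² - 10²) = 2√39
dx/dt = (rope/x) · d(rope)/dt = (16/(2√39)) · (-6) = -16√39/13 m/s
The boat approaches at 16√39/13 ≈ 7.686 m/s.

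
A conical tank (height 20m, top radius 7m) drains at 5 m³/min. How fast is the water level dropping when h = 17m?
2000/(14161π) ≈ 0.04496 m/min

r/h = 7/20, so r = (7/20)h
V = (1/3)πr²h = (1/3)π((7/20)h)²h = (49/1200)πh³
dV/dh = (49/400)πh²
dh/dt = (dV/dt)/(dV/dh) = -5/((49/400)π·17²) = -2000/(14161π) m/min
The level is dropping at 2000/(14161π) ≈ 0.04496 m/min.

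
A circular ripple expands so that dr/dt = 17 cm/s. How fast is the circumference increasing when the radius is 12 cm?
34π cm/s

C = 2πr
dC/dt = 2π · dr/dt = 2π · 17 = 34π cm/s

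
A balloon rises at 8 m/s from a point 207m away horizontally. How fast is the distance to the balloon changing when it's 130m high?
1040√59749/59749 ≈ 4.255 m/s

z² = 207² + y²
z = √(207² + 130²) = √59749
dz/dt = y/z · dy/dt = 130/√59749 · 8 = 1040√59749/59749 ≈ 4.255 m/s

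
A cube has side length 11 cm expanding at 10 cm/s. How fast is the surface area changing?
1320 cm²/s

A = 6s²
dA/dt = 12s · ds/dt = 12·11·10 = 1320 cm²/s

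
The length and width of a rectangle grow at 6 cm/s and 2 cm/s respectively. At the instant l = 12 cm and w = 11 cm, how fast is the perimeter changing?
16 cm/s

P = 2(l + w)
dP/dt = 2(dl/dt + dw/dt) = 2(6 + 2) = 16 cm/s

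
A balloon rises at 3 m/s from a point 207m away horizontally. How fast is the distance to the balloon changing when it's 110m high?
330√54949/54949 ≈ 1.408 m/s

z² = 207² + y²
z = √(207² + 110²) = √54949
dz/dt = y/z · dy/dt = 110/√54949 · 3 = 330√54949/54949 ≈ 1.408 m/s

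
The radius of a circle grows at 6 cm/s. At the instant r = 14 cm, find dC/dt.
12π cm/s

C = 2πr
dC/dt = 2π · dr/dt = 2π · 6 = 12π cm/s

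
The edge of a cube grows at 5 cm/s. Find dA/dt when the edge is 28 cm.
1680 cm²/s

A = 6s²
dA/dt = 12s · ds/dt = 12·28·5 = 1680 cm²/s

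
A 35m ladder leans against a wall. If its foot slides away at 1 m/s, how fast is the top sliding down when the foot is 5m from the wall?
√3/12 ≈ 0.1443 m/s

x² + y² = 35²
2x·dx/dt + 2y·dy/dt = 0
dy/dt = -x/y · dx/dt = -5/(20√3) · 1 = -√3/12 m/s
The top is descending at √3/12 ≈ 0.1443 m/s.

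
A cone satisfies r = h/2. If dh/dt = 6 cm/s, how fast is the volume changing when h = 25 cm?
1875π/2 cm³/s

V = (1/3)π(h/2)²h = πh³/12
dV/dt = πh²/4 · 6
At h = 25: dV/dt = 1875π/2 cm³/s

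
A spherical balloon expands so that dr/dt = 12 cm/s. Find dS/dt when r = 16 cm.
1536π cm²/s

S = 4πr²
dS/dt = dS/dr · dr/dt = 8πr · 12
At r = 16: dS/dt = 1536π cm²/s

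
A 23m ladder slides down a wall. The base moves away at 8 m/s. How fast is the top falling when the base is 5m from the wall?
10√14/21 ≈ 1.782 m/s

x² + y² = 23²
2x·dx/dt + 2y·dy/dt = 0
dy/dt = -x/y · dx/dt = -5/(6√14) · 8 = -10√14/21 m/s
The top is descending at 10√14/21 ≈ 1.782 m/s.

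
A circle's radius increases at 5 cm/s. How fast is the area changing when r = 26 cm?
260π cm²/s

A = πr²
dA/dt = 2πr · dr/dt = 2π(26)(5) = 260π cm²/s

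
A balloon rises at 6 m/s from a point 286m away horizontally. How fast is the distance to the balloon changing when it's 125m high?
750√97421/97421 ≈ 2.403 m/s

z² = 286² + y²
z = √(286² + 125²) = √97421
dz/dt = y/z · dy/dt = 125/√97421 · 6 = 750√97421/97421 ≈ 2.403 m/s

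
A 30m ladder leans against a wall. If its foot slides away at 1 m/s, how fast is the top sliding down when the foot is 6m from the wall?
√6/12 ≈ 0.2041 m/s

x² + y² = 30²
2x·dx/dt + 2y·dy/dt = 0
dy/dt = -x/y · dx/dt = -6/(12√6) · 1 = -√6/12 m/s
The top is descending at √6/12 ≈ 0.2041 m/s.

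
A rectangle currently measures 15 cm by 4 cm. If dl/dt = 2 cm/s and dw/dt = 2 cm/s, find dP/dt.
8 cm/s

P = 2(l + w)
dP/dt = 2(dl/dt + dw/dt) = 2(2 + 2) = 8 cm/s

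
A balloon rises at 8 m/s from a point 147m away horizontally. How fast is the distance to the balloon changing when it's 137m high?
548√40378/20189 ≈ 5.454 m/s

z² = 147² + y²
z = √(147² + 137²) = √40378
dz/dt = y/z · dy/dt = 137/√40378 · 8 = 548√40378/20189 ≈ 5.454 m/s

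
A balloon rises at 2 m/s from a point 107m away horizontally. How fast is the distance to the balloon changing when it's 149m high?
149√1346/3365 ≈ 1.625 m/s

z² = 107² + y²
z = √(107² + 149²) = 5√1346
dz/dt = y/z · dy/dt = 149/(5√1346) · 2 = 149√1346/3365 ≈ 1.625 m/s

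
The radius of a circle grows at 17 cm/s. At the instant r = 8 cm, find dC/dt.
34π cm/s

C = 2πr
dC/dt = 2π · dr/dt = 2π · 17 = 34π cm/s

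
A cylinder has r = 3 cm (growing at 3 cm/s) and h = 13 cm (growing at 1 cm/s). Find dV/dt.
243π cm³/s

V = πr²h
dV/dt = 2πrh·dr/dt + πr²·dh/dt
= 2π(3)(13)(3) + π(3)²(1)
= 243π cm³/s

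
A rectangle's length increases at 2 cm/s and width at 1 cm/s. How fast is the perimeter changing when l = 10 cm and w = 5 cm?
6 cm/s

P = 2(l + w)
dP/dt = 2(dl/dt + dw/dt) = 2(2 + 1) = 6 cm/s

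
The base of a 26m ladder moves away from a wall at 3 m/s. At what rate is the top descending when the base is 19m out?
19√35/35 ≈ 3.212 m/s

x² + y² = 26²
2x·dx/dt + 2y·dy/dt = 0
dy/dt = -x/y · dx/dt = -19/(3√35) · 3 = -19√35/35 m/s
The top is descending at 19√35/35 ≈ 3.212 m/s.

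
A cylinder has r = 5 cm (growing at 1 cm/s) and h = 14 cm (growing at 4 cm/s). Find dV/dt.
240π cm³/s

V = πr²h
dV/dt = 2πrh·dr/dt + πr²·dh/dt
= 2π(5)(14)(1) + π(5)²(4)
= 240π cm³/s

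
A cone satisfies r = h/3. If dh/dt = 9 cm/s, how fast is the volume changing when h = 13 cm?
169π cm³/s

V = (1/3)π(h/3)²h = πh³/27
dV/dt = πh²/9 · 9
At h = 13: dV/dt = 169π cm³/s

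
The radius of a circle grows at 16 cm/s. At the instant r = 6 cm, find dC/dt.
32π cm/s

C = 2πr
dC/dt = 2π · dr/dt = 2π · 16 = 32π cm/s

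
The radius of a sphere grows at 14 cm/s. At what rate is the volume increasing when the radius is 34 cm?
64736π cm³/s

V = (4/3)πr³
dV/dt = dV/dr · dr/dt = 4πr² · 14
At r = 34: dV/dt = 64736π cm³/s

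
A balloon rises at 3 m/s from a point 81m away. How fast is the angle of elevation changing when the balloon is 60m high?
0.023915 rad/s

tan(θ) = y/81
sec²(θ) · dθ/dt = (1/81) · dy/dt
dθ/dt = cos²(θ)/81 · 3 = 81/(81² + 60²) · 3
dθ/dt = 0.023915 rad/s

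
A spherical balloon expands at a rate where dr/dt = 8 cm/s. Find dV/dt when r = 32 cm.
32768π cm³/s

V = (4/3)πr³
dV/dt = dV/dr · dr/dt = 4πr² · 8
At r = 32: dV/dt = 32768π cm³/s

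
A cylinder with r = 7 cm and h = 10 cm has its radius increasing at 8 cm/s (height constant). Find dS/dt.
384π cm²/s

S = 2πrh + 2πr² (lateral + bases)
dS/dt = (2πh + 4πr)·dr/dt = (2π·10 + 4π·7)·8
= 384π cm²/s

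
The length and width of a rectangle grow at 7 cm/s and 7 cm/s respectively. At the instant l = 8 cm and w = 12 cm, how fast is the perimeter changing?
28 cm/s

P = 2(l + w)
dP/dt = 2(dl/dt + dw/dt) = 2(7 + 7) = 28 cm/s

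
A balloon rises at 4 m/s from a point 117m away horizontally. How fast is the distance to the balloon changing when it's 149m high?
298√35890/17945 ≈ 3.146 m/s

z² = 117² + y²
z = √(117² + 149²) = √35890
dz/dt = y/z · dy/dt = 149/√35890 · 4 = 298√35890/17945 ≈ 3.146 m/s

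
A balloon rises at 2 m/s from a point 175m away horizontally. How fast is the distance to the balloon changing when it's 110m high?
44√1709/1709 ≈ 1.064 m/s

z² = 175² + y²
z = √(175² + 110²) = 5√1709
dz/dt = y/z · dy/dt = 110/(5√1709) · 2 = 44√1709/1709 ≈ 1.064 m/s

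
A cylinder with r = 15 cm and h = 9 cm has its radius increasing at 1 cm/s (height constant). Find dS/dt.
78π cm²/s

S = 2πrh + 2πr² (lateral + bases)
dS/dt = (2πh + 4πr)·dr/dt = (2π·9 + 4π·15)·1
= 78π cm²/s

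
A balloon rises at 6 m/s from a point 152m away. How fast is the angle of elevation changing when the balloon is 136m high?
0.021923 rad/s

tan(θ) = y/152
sec²(θ) · dθ/dt = (1/152) · dy/dt
dθ/dt = cos²(θ)/152 · 6 = 152/(152² + 136²) · 6
dθ/dt = 0.021923 rad/s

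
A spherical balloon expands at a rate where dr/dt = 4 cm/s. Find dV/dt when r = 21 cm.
7056π cm³/s

V = (4/3)πr³
dV/dt = dV/dr · dr/dt = 4πr² · 4
At r = 21: dV/dt = 7056π cm³/s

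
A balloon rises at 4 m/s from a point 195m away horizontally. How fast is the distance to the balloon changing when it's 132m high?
176√6161/6161 ≈ 2.242 m/s

z² = 195² + y²
z = √(195² + 132²) = 3√6161
dz/dt = y/z · dy/dt = 132/(3√6161) · 4 = 176√6161/6161 ≈ 2.242 m/s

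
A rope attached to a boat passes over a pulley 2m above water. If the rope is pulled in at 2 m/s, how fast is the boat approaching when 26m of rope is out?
13√42/42 ≈ 2.006 m/s

rope² = x² + 2²
x = √(26² - 2²) = 4√42
dx/dt = (rope/x) · d(rope)/dt = (26/(4√42)) · (-2) = -13√42/42 m/s
The boat approaches at 13√42/42 ≈ 2.006 m/s.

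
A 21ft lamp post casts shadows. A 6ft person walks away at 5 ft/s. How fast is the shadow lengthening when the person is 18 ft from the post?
2 ft/s

By similar triangles: 21/(x+s) = 6/s
Solving: s = 6x/15
ds/dt = 6/15 · dx/dt = 2/5 · 5 = 2 ft/s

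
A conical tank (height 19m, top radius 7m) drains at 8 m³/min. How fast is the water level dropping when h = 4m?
361/(98π) ≈ 1.173 m/min

r/h = 7/19, so r = (7/19)h
V = (1/3)πr²h = (1/3)π((7/19)h)²h = (49/1083)πh³
dV/dh = (49/361)πh²
dh/dt = (dV/dt)/(dV/dh) = -8/((49/361)π·4²) = -361/(98π) m/min
The level is dropping at 361/(98π) ≈ 1.173 m/min.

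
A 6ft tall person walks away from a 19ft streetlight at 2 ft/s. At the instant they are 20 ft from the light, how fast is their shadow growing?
12/13 ft/s

By similar triangles: 19/(x+s) = 6/s
Solving: s = 6x/13
ds/dt = 6/13 · dx/dt = 6/13 · 2 = 12/13 ft/s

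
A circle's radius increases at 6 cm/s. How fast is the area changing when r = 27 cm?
324π cm²/s

A = πr²
dA/dt = 2πr · dr/dt = 2π(27)(6) = 324π cm²/s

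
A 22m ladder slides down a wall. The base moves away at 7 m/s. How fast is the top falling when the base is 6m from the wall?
3√7/4 ≈ 1.984 m/s

x² + y² = 22²
2x·dx/dt + 2y·dy/dt = 0
dy/dt = -x/y · dx/dt = -6/(8√7) · 7 = -3√7/4 m/s
The top is descending at 3√7/4 ≈ 1.984 m/s.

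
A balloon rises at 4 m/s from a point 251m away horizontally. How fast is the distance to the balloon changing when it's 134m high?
536√80957/80957 ≈ 1.884 m/s

z² = 251² + y²
z = √(251² + 134²) = √80957
dz/dt = y/z · dy/dt = 134/√80957 · 4 = 536√80957/80957 ≈ 1.884 m/s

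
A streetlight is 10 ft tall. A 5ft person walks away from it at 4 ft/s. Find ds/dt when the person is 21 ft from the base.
4 ft/s

By similar triangles: 10/(x+s) = 5/s
Solving: s = 5x/5
ds/dt = 5/5 · dx/dt = 1 · 4 = 4 ft/s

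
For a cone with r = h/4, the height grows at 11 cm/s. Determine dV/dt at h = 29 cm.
9251π/16 cm³/s

V = (1/3)π(h/4)²h = πh³/48
dV/dt = πh²/16 · 11
At h = 29: dV/dt = 9251π/16 cm³/s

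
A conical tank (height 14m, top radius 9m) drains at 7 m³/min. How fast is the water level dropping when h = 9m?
1372/(6561π) ≈ 0.06656 m/min

r/h = 9/14, so r = (9/14)h
V = (1/3)πr²h = (1/3)π((9/14)h)²h = (27/196)πh³
dV/dh = (81/196)πh²
dh/dt = (dV/dt)/(dV/dh) = -7/((81/196)π·9²) = -1372/(6561π) m/min
The level is dropping at 1372/(6561π) ≈ 0.06656 m/min.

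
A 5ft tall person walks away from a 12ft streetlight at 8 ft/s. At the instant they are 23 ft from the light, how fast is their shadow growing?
40/7 ft/s

By similar triangles: 12/(x+s) = 5/s
Solving: s = 5x/7
ds/dt = 5/7 · dx/dt = 5/7 · 8 = 40/7 ft/s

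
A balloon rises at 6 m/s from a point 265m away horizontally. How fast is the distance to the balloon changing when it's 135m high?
81√3538/1769 ≈ 2.724 m/s

z² = 265² + y²
z = √(265² + 135²) = 5√3538
dz/dt = y/z · dy/dt = 135/(5√3538) · 6 = 81√3538/1769 ≈ 2.724 m/s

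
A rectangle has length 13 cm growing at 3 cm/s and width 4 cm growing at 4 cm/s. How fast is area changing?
64 cm²/s

A = lw
dA/dt = w·dl/dt + l·dw/dt = 4·3 + 13·4 = 64 cm²/s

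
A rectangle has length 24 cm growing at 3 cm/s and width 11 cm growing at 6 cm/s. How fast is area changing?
177 cm²/s

A = lw
dA/dt = w·dl/dt + l·dw/dt = 11·3 + 24·6 = 177 cm²/s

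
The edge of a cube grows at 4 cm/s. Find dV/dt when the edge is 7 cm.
588 cm³/s

V = s³
dV/dt = 3s² · ds/dt = 3·7²·4 = 588 cm³/s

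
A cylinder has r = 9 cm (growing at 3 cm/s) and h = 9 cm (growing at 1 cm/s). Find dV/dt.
567π cm³/s

V = πr²h
dV/dt = 2πrh·dr/dt + πr²·dh/dt
= 2π(9)(9)(3) + π(9)²(1)
= 567π cm³/s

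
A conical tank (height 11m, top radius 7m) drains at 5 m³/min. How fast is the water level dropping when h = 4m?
605/(784π) ≈ 0.2456 m/min

r/h = 7/11, so r = (7/11)h
V = (1/3)πr²h = (1/3)π((7/11)h)²h = (49/363)πh³
dV/dh = (49/121)πh²
dh/dt = (dV/dt)/(dV/dh) = -5/((49/121)π·4²) = -605/(784π) m/min
The level is dropping at 605/(784π) ≈ 0.2456 m/min.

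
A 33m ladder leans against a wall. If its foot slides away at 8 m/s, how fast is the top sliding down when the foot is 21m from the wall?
14√2/3 ≈ 6.6 m/s

x² + y² = 33²
2x·dx/dt + 2y·dy/dt = 0
dy/dt = -x/y · dx/dt = -21/(18√2) · 8 = -14√2/3 m/s
The top is descending at 14√2/3 ≈ 6.6 m/s.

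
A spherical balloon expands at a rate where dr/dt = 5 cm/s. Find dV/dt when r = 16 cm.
5120π cm³/s

V = (4/3)πr³
dV/dt = dV/dr · dr/dt = 4πr² · 5
At r = 16: dV/dt = 5120π cm³/s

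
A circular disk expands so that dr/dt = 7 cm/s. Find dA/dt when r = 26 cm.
364π cm²/s

A = πr²
dA/dt = 2πr · dr/dt = 2π(26)(7) = 364π cm²/s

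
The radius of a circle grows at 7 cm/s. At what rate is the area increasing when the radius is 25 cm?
350π cm²/s

A = πr²
dA/dt = 2πr · dr/dt = 2π(25)(7) = 350π cm²/s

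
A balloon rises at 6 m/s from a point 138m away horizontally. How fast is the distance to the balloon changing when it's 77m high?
462√24973/24973 ≈ 2.924 m/s

z² = 138² + y²
z = √(138² + 77²) = √24973
dz/dt = y/z · dy/dt = 77/√24973 · 6 = 462√24973/24973 ≈ 2.924 m/s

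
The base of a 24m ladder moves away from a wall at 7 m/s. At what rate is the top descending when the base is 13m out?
91√407/407 ≈ 4.511 m/s

x² + y² = 24²
2x·dx/dt + 2y·dy/dt = 0
dy/dt = -x/y · dx/dt = -13/√407 · 7 = -91√407/407 m/s
The top is descending at 91√407/407 ≈ 4.511 m/s.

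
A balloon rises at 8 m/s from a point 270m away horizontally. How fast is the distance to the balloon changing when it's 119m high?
952√87061/87061 ≈ 3.226 m/s

z² = 270² + y²
z = √(270² + 119²) = √87061
dz/dt = y/z · dy/dt = 119/√87061 · 8 = 952√87061/87061 ≈ 3.226 m/s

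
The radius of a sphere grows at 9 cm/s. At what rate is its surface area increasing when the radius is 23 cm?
1656π cm²/s

S = 4πr²
dS/dt = dS/dr · dr/dt = 8πr · 9
At r = 23: dS/dt = 1656π cm²/s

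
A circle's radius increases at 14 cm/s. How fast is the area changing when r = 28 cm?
784π cm²/s

A = πr²
dA/dt = 2πr · dr/dt = 2π(28)(14) = 784π cm²/s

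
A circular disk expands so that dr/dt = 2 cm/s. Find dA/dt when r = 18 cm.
72π cm²/s

A = πr²
dA/dt = 2πr · dr/dt = 2π(18)(2) = 72π cm²/s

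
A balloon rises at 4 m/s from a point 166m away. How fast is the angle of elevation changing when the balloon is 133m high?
0.014676 rad/s

tan(θ) = y/166
sec²(θ) · dθ/dt = (1/166) · dy/dt
dθ/dt = cos²(θ)/166 · 4 = 166/(166² + 133²) · 4
dθ/dt = 0.014676 rad/s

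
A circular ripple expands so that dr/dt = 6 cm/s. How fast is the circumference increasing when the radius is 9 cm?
12π cm/s

C = 2πr
dC/dt = 2π · dr/dt = 2π · 6 = 12π cm/s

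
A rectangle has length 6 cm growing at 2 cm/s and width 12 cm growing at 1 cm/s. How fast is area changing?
30 cm²/s

A = lw
dA/dt = w·dl/dt + l·dw/dt = 12·2 + 6·1 = 30 cm²/s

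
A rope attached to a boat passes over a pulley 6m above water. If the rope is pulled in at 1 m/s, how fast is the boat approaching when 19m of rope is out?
19√13/65 ≈ 1.054 m/s

rope² = x² + 6²
x = √(19² - 6²) = 5√13
dx/dt = (rope/x) · d(rope)/dt = (19/(5√13)) · (-1) = -19√13/65 m/s
The boat approaches at 19√13/65 ≈ 1.054 m/s.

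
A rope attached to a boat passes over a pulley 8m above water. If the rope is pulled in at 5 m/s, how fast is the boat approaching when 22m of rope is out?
11√105/21 ≈ 5.367 m/s

rope² = x² + 8²
x = √(22² - 8²) = 2√105
dx/dt = (rope/x) · d(rope)/dt = (22/(2√105)) · (-5) = -11√105/21 m/s
The boat approaches at 11√105/21 ≈ 5.367 m/s.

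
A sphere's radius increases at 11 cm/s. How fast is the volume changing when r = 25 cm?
27500π cm³/s

V = (4/3)πr³
dV/dt = dV/dr · dr/dt = 4πr² · 11
At r = 25: dV/dt = 27500π cm³/s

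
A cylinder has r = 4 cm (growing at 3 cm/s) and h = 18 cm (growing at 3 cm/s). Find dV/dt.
480π cm³/s

V = πr²h
dV/dt = 2πrh·dr/dt + πr²·dh/dt
= 2π(4)(18)(3) + π(4)²(3)
= 480π cm³/s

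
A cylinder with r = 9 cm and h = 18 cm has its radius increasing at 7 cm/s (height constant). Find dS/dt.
504π cm²/s

S = 2πrh + 2πr² (lateral + bases)
dS/dt = (2πh + 4πr)·dr/dt = (2π·18 + 4π·9)·7
= 504π cm²/s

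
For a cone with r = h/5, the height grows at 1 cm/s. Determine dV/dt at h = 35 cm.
49π cm³/s

V = (1/3)π(h/5)²h = πh³/75
dV/dt = πh²/25 · 1
At h = 35: dV/dt = 49π cm³/s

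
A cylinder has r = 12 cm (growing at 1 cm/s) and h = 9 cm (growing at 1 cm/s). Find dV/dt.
360π cm³/s

V = πr²h
dV/dt = 2πrh·dr/dt + πr²·dh/dt
= 2π(12)(9)(1) + π(12)²(1)
= 360π cm³/s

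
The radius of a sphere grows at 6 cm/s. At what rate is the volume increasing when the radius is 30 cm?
21600π cm³/s

V = (4/3)πr³
dV/dt = dV/dr · dr/dt = 4πr² · 6
At r = 30: dV/dt = 21600π cm³/s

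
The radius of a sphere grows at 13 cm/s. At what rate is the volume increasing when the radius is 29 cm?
43732π cm³/s

V = (4/3)πr³
dV/dt = dV/dr · dr/dt = 4πr² · 13
At r = 29: dV/dt = 43732π cm³/s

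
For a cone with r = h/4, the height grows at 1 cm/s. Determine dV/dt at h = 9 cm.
81π/16 cm³/s

V = (1/3)π(h/4)²h = πh³/48
dV/dt = πh²/16 · 1
At h = 9: dV/dt = 81π/16 cm³/s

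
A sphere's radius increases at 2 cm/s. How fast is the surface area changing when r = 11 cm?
176π cm²/s

S = 4πr²
dS/dt = dS/dr · dr/dt = 8πr · 2
At r = 11: dS/dt = 176π cm²/s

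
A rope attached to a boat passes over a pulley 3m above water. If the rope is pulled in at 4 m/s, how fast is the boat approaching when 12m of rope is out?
16√15/15 ≈ 4.131 m/s

rope² = x² + 3²
x = √(12² - 3²) = 3√15
dx/dt = (rope/x) · d(rope)/dt = (12/(3√15)) · (-4) = -16√15/15 m/s
The boat approaches at 16√15/15 ≈ 4.131 m/s.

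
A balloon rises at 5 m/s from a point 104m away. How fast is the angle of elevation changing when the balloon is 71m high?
0.032793 rad/s

tan(θ) = y/104
sec²(θ) · dθ/dt = (1/104) · dy/dt
dθ/dt = cos²(θ)/104 · 5 = 104/(104² + 71²) · 5
dθ/dt = 0.032793 rad/s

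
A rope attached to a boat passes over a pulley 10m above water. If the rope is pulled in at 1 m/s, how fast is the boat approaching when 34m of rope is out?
17√66/132 ≈ 1.046 m/s

rope² = x² + 10²
x = √(34² - 10²) = 4√66
dx/dt = (rope/x) · d(rope)/dt = (34/(4√66)) · (-1) = -17√66/132 m/s
The boat approaches at 17√66/132 ≈ 1.046 m/s.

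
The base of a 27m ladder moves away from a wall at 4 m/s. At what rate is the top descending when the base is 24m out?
32√17/17 ≈ 7.761 m/s

x² + y² = 27²
2x·dx/dt + 2y·dy/dt = 0
dy/dt = -x/y · dx/dt = -24/(3√17) · 4 = -32√17/17 m/s
The top is descending at 32√17/17 ≈ 7.761 m/s.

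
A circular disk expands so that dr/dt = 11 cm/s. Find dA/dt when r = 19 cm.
418π cm²/s

A = πr²
dA/dt = 2πr · dr/dt = 2π(19)(11) = 418π cm²/s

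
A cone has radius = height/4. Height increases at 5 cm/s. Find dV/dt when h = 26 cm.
845π/4 cm³/s

V = (1/3)π(h/4)²h = πh³/48
dV/dt = πh²/16 · 5
At h = 26: dV/dt = 845π/4 cm³/s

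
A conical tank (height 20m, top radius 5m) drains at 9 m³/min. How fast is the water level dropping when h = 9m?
16/(9π) ≈ 0.5659 m/min

r/h = 5/20, so r = (1/4)h
V = (1/3)πr²h = (1/3)π((1/4)h)²h = (1/48)πh³
dV/dh = (1/16)πh²
dh/dt = (dV/dt)/(dV/dh) = -9/((1/16)π·9²) = -16/(9π) m/min
The level is dropping at 16/(9π) ≈ 0.5659 m/min.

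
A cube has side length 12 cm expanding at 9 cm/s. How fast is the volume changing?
3888 cm³/s

V = s³
dV/dt = 3s² · ds/dt = 3·12²·9 = 3888 cm³/s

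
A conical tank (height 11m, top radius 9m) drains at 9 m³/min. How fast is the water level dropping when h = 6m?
121/(324π) ≈ 0.1189 m/min

r/h = 9/11, so r = (9/11)h
V = (1/3)πr²h = (1/3)π((9/11)h)²h = (27/121)πh³
dV/dh = (81/121)πh²
dh/dt = (dV/dt)/(dV/dh) = -9/((81/121)π·6²) = -121/(324π) m/min
The level is dropping at 121/(324π) ≈ 0.1189 m/min.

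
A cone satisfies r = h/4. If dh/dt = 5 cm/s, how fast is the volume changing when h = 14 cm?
245π/4 cm³/s

V = (1/3)π(h/4)²h = πh³/48
dV/dt = πh²/16 · 5
At h = 14: dV/dt = 245π/4 cm³/s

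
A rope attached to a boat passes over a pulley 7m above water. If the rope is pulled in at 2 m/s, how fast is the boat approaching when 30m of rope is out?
60√851/851 ≈ 2.057 m/s

rope² = x² + 7²
x = √(30² - 7²) = √851
dx/dt = (rope/x) · d(rope)/dt = (30/√851) · (-2) = -60√851/851 m/s
The boat approaches at 60√851/851 ≈ 2.057 m/s.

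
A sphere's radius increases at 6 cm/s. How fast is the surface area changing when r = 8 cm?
384π cm²/s

S = 4πr²
dS/dt = dS/dr · dr/dt = 8πr · 6
At r = 8: dS/dt = 384π cm²/s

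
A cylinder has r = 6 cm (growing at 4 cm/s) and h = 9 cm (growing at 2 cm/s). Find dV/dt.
504π cm³/s

V = πr²h
dV/dt = 2πrh·dr/dt + πr²·dh/dt
= 2π(6)(9)(4) + π(6)²(2)
= 504π cm³/s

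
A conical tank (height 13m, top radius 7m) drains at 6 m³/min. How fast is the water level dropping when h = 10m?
507/(2450π) ≈ 0.06587 m/min

r/h = 7/13, so r = (7/13)h
V = (1/3)πr²h = (1/3)π((7/13)h)²h = (49/507)πh³
dV/dh = (49/169)πh²
dh/dt = (dV/dt)/(dV/dh) = -6/((49/169)π·10²) = -507/(2450π) m/min
The level is dropping at 507/(2450π) ≈ 0.06587 m/min.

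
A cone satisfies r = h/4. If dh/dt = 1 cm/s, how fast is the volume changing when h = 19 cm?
361π/16 cm³/s

V = (1/3)π(h/4)²h = πh³/48
dV/dt = πh²/16 · 1
At h = 19: dV/dt = 361π/16 cm³/s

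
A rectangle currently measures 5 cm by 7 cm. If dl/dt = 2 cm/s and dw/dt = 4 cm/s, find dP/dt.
12 cm/s

P = 2(l + w)
dP/dt = 2(dl/dt + dw/dt) = 2(2 + 4) = 12 cm/s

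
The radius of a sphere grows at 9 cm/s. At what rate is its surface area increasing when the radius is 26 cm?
1872π cm²/s

S = 4πr²
dS/dt = dS/dr · dr/dt = 8πr · 9
At r = 26: dS/dt = 1872π cm²/s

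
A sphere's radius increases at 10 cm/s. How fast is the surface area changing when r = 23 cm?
1840π cm²/s

S = 4πr²
dS/dt = dS/dr · dr/dt = 8πr · 10
At r = 23: dS/dt = 1840π cm²/s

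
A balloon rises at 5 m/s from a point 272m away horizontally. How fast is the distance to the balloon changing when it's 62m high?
155√19457/19457 ≈ 1.111 m/s

z² = 272² + y²
z = √(272² + 62²) = 2√19457
dz/dt = y/z · dy/dt = 62/(2√19457) · 5 = 155√19457/19457 ≈ 1.111 m/s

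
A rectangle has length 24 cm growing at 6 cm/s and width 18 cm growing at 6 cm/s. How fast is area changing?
252 cm²/s

A = lw
dA/dt = w·dl/dt + l·dw/dt = 18·6 + 24·6 = 252 cm²/s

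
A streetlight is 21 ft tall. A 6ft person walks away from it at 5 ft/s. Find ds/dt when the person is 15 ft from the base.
2 ft/s

By similar triangles: 21/(x+s) = 6/s
Solving: s = 6x/15
ds/dt = 6/15 · dx/dt = 2/5 · 5 = 2 ft/s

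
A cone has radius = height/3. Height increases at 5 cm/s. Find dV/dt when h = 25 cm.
3125π/9 cm³/s

V = (1/3)π(h/3)²h = πh³/27
dV/dt = πh²/9 · 5
At h = 25: dV/dt = 3125π/9 cm³/s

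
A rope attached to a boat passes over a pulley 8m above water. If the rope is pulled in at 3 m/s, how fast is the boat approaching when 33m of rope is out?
99√41/205 ≈ 3.092 m/s

rope² = x² + 8²
x = √(33² - 8²) = 5√41
dx/dt = (rope/x) · d(rope)/dt = (33/(5√41)) · (-3) = -99√41/205 m/s
The boat approaches at 99√41/205 ≈ 3.092 m/s.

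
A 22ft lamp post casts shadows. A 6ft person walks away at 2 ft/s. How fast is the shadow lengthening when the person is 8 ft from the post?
3/4 ft/s

By similar triangles: 22/(x+s) = 6/s
Solving: s = 6x/16
ds/dt = 6/16 · dx/dt = 3/8 · 2 = 3/4 ft/s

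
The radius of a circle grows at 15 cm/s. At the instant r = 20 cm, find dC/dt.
30π cm/s

C = 2πr
dC/dt = 2π · dr/dt = 2π · 15 = 30π cm/s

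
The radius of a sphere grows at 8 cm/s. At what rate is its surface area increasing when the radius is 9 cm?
576π cm²/s

S = 4πr²
dS/dt = dS/dr · dr/dt = 8πr · 8
At r = 9: dS/dt = 576π cm²/s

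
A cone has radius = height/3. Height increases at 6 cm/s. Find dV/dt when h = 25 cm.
1250π/3 cm³/s

V = (1/3)π(h/3)²h = πh³/27
dV/dt = πh²/9 · 6
At h = 25: dV/dt = 1250π/3 cm³/s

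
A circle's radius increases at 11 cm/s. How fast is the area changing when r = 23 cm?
506π cm²/s

A = πr²
dA/dt = 2πr · dr/dt = 2π(23)(11) = 506π cm²/s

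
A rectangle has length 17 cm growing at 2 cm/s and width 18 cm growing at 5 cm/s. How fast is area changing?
121 cm²/s

A = lw
dA/dt = w·dl/dt + l·dw/dt = 18·2 + 17·5 = 121 cm²/s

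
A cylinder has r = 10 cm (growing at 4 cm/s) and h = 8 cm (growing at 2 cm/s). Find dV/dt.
840π cm³/s

V = πr²h
dV/dt = 2πrh·dr/dt + πr²·dh/dt
= 2π(10)(8)(4) + π(10)²(2)
= 840π cm³/s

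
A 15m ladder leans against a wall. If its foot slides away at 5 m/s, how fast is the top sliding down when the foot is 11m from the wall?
55√26/52 ≈ 5.393 m/s

x² + y² = 15²
2x·dx/dt + 2y·dy/dt = 0
dy/dt = -x/y · dx/dt = -11/(2√26) · 5 = -55√26/52 m/s
The top is descending at 55√26/52 ≈ 5.393 m/s.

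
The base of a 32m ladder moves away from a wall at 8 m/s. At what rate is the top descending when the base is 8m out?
8√15/15 ≈ 2.066 m/s

x² + y² = 32²
2x·dx/dt + 2y·dy/dt = 0
dy/dt = -x/y · dx/dt = -8/(8√15) · 8 = -8√15/15 m/s
The top is descending at 8√15/15 ≈ 2.066 m/s.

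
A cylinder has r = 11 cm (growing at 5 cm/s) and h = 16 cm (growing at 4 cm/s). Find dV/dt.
2244π cm³/s

V = πr²h
dV/dt = 2πrh·dr/dt + πr²·dh/dt
= 2π(11)(16)(5) + π(11)²(4)
= 2244π cm³/s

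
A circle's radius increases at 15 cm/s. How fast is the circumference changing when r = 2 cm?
30π cm/s

C = 2πr
dC/dt = 2π · dr/dt = 2π · 15 = 30π cm/s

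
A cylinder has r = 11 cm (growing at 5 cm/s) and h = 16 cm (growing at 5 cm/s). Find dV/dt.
2365π cm³/s

V = πr²h
dV/dt = 2πrh·dr/dt + πr²·dh/dt
= 2π(11)(16)(5) + π(11)²(5)
= 2365π cm³/s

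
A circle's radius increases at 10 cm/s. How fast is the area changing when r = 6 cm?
120π cm²/s

A = πr²
dA/dt = 2πr · dr/dt = 2π(6)(10) = 120π cm²/s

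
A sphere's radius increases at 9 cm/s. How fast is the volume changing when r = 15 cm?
8100π cm³/s

V = (4/3)πr³
dV/dt = dV/dr · dr/dt = 4πr² · 9
At r = 15: dV/dt = 8100π cm³/s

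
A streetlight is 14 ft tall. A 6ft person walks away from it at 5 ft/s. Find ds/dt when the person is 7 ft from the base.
15/4 ft/s

By similar triangles: 14/(x+s) = 6/s
Solving: s = 6x/8
ds/dt = 6/8 · dx/dt = 3/4 · 5 = 15/4 ft/s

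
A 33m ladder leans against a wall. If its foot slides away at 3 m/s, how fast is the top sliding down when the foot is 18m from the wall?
18√85/85 ≈ 1.952 m/s

x² + y² = 33²
2x·dx/dt + 2y·dy/dt = 0
dy/dt = -x/y · dx/dt = -18/(3√85) · 3 = -18√85/85 m/s
The top is descending at 18√85/85 ≈ 1.952 m/s.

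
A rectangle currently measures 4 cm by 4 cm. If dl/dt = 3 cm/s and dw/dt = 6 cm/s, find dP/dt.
18 cm/s

P = 2(l + w)
dP/dt = 2(dl/dt + dw/dt) = 2(3 + 6) = 18 cm/s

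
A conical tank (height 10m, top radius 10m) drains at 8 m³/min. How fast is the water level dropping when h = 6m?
2/(9π) ≈ 0.07074 m/min

r/h = 10/10, so r = h
V = (1/3)πr²h = (1/3)π(h)²h = (1/3)πh³
dV/dh = πh²
dh/dt = (dV/dt)/(dV/dh) = -8/(π·6²) = -2/(9π) m/min
The level is dropping at 2/(9π) ≈ 0.07074 m/min.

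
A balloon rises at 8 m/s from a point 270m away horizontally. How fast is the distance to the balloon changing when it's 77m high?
616√78829/78829 ≈ 2.194 m/s

z² = 270² + y²
z = √(270² + 77²) = √78829
dz/dt = y/z · dy/dt = 77/√78829 · 8 = 616√78829/78829 ≈ 2.194 m/s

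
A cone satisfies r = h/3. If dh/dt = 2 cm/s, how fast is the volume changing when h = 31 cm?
1922π/9 cm³/s

V = (1/3)π(h/3)²h = πh³/27
dV/dt = πh²/9 · 2
At h = 31: dV/dt = 1922π/9 cm³/s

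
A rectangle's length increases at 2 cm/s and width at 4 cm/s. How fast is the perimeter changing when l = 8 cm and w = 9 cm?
12 cm/s

P = 2(l + w)
dP/dt = 2(dl/dt + dw/dt) = 2(2 + 4) = 12 cm/s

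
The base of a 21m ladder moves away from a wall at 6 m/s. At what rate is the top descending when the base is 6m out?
4√5/5 ≈ 1.789 m/s

x² + y² = 21²
2x·dx/dt + 2y·dy/dt = 0
dy/dt = -x/y · dx/dt = -6/(9√5) · 6 = -4√5/5 m/s
The top is descending at 4√5/5 ≈ 1.789 m/s.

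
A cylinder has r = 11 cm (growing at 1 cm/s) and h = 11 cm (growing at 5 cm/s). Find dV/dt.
847π cm³/s

V = πr²h
dV/dt = 2πrh·dr/dt + πr²·dh/dt
= 2π(11)(11)(1) + π(11)²(5)
= 847π cm³/s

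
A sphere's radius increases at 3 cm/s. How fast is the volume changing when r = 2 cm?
48π cm³/s

V = (4/3)πr³
dV/dt = dV/dr · dr/dt = 4πr² · 3
At r = 2: dV/dt = 48π cm³/s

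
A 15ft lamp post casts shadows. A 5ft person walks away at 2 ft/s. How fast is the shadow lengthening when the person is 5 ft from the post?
1 ft/s

By similar triangles: 15/(x+s) = 5/s
Solving: s = 5x/10
ds/dt = 5/10 · dx/dt = 1/2 · 2 = 1 ft/s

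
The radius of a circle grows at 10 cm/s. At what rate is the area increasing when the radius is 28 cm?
560π cm²/s

A = πr²
dA/dt = 2πr · dr/dt = 2π(28)(10) = 560π cm²/s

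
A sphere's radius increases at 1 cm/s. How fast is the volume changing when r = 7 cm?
196π cm³/s

V = (4/3)πr³
dV/dt = dV/dr · dr/dt = 4πr² · 1
At r = 7: dV/dt = 196π cm³/s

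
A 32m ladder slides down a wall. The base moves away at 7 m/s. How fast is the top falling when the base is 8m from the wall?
7√15/15 ≈ 1.807 m/s

x² + y² = 32²
2x·dx/dt + 2y·dy/dt = 0
dy/dt = -x/y · dx/dt = -8/(8√15) · 7 = -7√15/15 m/s
The top is descending at 7√15/15 ≈ 1.807 m/s.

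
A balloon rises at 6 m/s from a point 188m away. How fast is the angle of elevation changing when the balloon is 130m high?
0.021591 rad/s

tan(θ) = y/188
sec²(θ) · dθ/dt = (1/188) · dy/dt
dθ/dt = cos²(θ)/188 · 6 = 188/(188² + 130²) · 6
dθ/dt = 0.021591 rad/s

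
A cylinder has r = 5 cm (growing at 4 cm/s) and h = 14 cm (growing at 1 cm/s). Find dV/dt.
585π cm³/s

V = πr²h
dV/dt = 2πrh·dr/dt + πr²·dh/dt
= 2π(5)(14)(4) + π(5)²(1)
= 585π cm³/s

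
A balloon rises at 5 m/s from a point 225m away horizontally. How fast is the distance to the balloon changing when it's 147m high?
245√8026/8026 ≈ 2.735 m/s

z² = 225² + y²
z = √(225² + 147²) = 3√8026
dz/dt = y/z · dy/dt = 147/(3√8026) · 5 = 245√8026/8026 ≈ 2.735 m/s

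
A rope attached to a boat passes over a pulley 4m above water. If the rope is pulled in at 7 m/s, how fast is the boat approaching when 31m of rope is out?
31√105/45 ≈ 7.059 m/s

rope² = x² + 4²
x = √(31² - 4²) = 3√105
dx/dt = (rope/x) · d(rope)/dt = (31/(3√105)) · (-7) = -31√105/45 m/s
The boat approaches at 31√105/45 ≈ 7.059 m/s.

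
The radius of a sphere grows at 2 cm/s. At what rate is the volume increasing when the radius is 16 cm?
2048π cm³/s

V = (4/3)πr³
dV/dt = dV/dr · dr/dt = 4πr² · 2
At r = 16: dV/dt = 2048π cm³/s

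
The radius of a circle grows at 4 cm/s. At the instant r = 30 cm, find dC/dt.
8π cm/s

C = 2πr
dC/dt = 2π · dr/dt = 2π · 4 = 8π cm/s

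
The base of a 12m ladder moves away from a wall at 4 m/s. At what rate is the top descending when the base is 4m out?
√2 ≈ 1.414 m/s

x² + y² = 12²
2x·dx/dt + 2y·dy/dt = 0
dy/dt = -x/y · dx/dt = -4/(8√2) · 4 = -√2 m/s
The top is descending at √2 ≈ 1.414 m/s.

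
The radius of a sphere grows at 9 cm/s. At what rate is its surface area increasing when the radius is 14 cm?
1008π cm²/s

S = 4πr²
dS/dt = dS/dr · dr/dt = 8πr · 9
At r = 14: dS/dt = 1008π cm²/s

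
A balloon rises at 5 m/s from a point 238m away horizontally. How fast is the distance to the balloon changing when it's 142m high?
355√19202/19202 ≈ 2.562 m/s

z² = 238² + y²
z = √(238² + 142²) = 2√19202
dz/dt = y/z · dy/dt = 142/(2√19202) · 5 = 355√19202/19202 ≈ 2.562 m/s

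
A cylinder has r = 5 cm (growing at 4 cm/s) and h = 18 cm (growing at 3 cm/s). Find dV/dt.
795π cm³/s

V = πr²h
dV/dt = 2πrh·dr/dt + πr²·dh/dt
= 2π(5)(18)(4) + π(5)²(3)
= 795π cm³/s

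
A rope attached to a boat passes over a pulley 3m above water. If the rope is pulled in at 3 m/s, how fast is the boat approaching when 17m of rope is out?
51√70/140 ≈ 3.048 m/s

rope² = x² + 3²
x = √(17² - 3²) = 2√70
dx/dt = (rope/x) · d(rope)/dt = (17/(2√70)) · (-3) = -51√70/140 m/s
The boat approaches at 51√70/140 ≈ 3.048 m/s.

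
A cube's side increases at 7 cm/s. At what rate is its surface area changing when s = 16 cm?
1344 cm²/s

A = 6s²
dA/dt = 12s · ds/dt = 12·16·7 = 1344 cm²/s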